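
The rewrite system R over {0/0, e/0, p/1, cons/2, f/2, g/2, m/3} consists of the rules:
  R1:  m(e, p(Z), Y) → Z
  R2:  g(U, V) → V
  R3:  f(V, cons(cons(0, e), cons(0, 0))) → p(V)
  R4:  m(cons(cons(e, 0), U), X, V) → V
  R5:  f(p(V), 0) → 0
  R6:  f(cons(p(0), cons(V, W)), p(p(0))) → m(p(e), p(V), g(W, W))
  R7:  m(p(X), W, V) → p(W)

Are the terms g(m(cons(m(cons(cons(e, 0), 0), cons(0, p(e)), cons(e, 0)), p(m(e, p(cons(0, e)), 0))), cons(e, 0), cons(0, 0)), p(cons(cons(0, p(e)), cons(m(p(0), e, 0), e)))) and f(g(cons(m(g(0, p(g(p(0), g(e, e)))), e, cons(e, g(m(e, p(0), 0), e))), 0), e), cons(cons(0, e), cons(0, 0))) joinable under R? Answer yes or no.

no — NF(t₁) = p(cons(cons(0, p(e)), cons(p(e), e))), NF(t₂) = p(e)

Reduce t₁ = g(m(cons(m(cons(cons(e, 0), 0), cons(0, p(e)), cons(e, 0)), p(m(e, p(cons(0, e)), 0))), cons(e, 0), cons(0, 0)), p(cons(cons(0, p(e)), cons(m(p(0), e, 0), e)))):
1. g(m(cons(m(cons(cons(e, 0), 0), cons(0, p(e)), cons(e, 0)), p(m(e, p(cons(0, e)), 0))), cons(e, 0), cons(0, 0)), p(cons(cons(0, p(e)), cons(m(p(0), e, 0), e))))  →  p(cons(cons(0, p(e)), cons(m(p(0), e, 0), e)))   [R2 at ε]
2. p(cons(cons(0, p(e)), cons(m(p(0), e, 0), e)))  →  p(cons(cons(0, p(e)), cons(p(e), e)))   [R7 at 1.2.1]

Reduce t₂ = f(g(cons(m(g(0, p(g(p(0), g(e, e)))), e, cons(e, g(m(e, p(0), 0), e))), 0), e), cons(cons(0, e), cons(0, 0))):
1. f(g(cons(m(g(0, p(g(p(0), g(e, e)))), e, cons(e, g(m(e, p(0), 0), e))), 0), e), cons(cons(0, e), cons(0, 0)))  →  p(g(cons(m(g(0, p(g(p(0), g(e, e)))), e, cons(e, g(m(e, p(0), 0), e))), 0), e))   [R3 at ε]
2. p(g(cons(m(g(0, p(g(p(0), g(e, e)))), e, cons(e, g(m(e, p(0), 0), e))), 0), e))  →  p(e)   [R2 at 1]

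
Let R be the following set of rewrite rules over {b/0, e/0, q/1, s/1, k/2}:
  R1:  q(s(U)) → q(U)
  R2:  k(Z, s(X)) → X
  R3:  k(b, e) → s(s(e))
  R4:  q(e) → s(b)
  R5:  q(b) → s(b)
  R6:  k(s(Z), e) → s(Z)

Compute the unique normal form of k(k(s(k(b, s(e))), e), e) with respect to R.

1. k(k(s(k(b, s(e))), e), e)  →  k(s(k(b, s(e))), e)   [R6 at 1]
2. k(s(k(b, s(e))), e)  →  s(k(b, s(e)))   [R6 at ε]
3. s(k(b, s(e)))  →  s(e)   [R2 at 1]

s(e)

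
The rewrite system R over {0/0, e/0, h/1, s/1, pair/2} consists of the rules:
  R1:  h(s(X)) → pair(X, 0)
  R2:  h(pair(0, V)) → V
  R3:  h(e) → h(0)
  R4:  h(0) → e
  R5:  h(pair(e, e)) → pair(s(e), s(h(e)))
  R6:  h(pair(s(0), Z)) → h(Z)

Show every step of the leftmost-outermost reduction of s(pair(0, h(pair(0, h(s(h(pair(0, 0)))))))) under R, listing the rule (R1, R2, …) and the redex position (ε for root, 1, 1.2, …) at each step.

1. s(pair(0, h(pair(0, h(s(h(pair(0, 0))))))))  →  s(pair(0, h(s(h(pair(0, 0))))))   [R2 at 1.2]
2. s(pair(0, h(s(h(pair(0, 0))))))  →  s(pair(0, pair(h(pair(0, 0)), 0)))   [R1 at 1.2]
3. s(pair(0, pair(h(pair(0, 0)), 0)))  →  s(pair(0, pair(0, 0)))   [R2 at 1.2.1]

s(pair(0, pair(0, 0)))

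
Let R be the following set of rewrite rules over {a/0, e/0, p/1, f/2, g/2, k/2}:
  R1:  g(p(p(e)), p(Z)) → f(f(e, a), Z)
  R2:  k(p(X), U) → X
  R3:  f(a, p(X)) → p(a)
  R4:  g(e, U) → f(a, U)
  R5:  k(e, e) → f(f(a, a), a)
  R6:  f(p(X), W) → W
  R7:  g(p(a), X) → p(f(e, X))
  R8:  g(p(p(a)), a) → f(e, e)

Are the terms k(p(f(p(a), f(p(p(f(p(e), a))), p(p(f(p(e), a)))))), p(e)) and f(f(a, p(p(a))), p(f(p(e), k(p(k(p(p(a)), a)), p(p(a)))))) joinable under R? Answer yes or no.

Reduce t₁ = k(p(f(p(a), f(p(p(f(p(e), a))), p(p(f(p(e), a)))))), p(e)):
1. k(p(f(p(a), f(p(p(f(p(e), a))), p(p(f(p(e), a)))))), p(e))  →  f(p(a), f(p(p(f(p(e), a))), p(p(f(p(e), a)))))   [R2 at ε]
2. f(p(a), f(p(p(f(p(e), a))), p(p(f(p(e), a)))))  →  f(p(p(f(p(e), a))), p(p(f(p(e), a))))   [R6 at ε]
3. f(p(p(f(p(e), a))), p(p(f(p(e), a))))  →  p(p(f(p(e), a)))   [R6 at ε]
4. p(p(f(p(e), a)))  →  p(p(a))   [R6 at 1.1]

Reduce t₂ = f(f(a, p(p(a))), p(f(p(e), k(p(k(p(p(a)), a)), p(p(a)))))):
1. f(f(a, p(p(a))), p(f(p(e), k(p(k(p(p(a)), a)), p(p(a))))))  →  f(p(a), p(f(p(e), k(p(k(p(p(a)), a)), p(p(a))))))   [R3 at 1]
2. f(p(a), p(f(p(e), k(p(k(p(p(a)), a)), p(p(a))))))  →  p(f(p(e), k(p(k(p(p(a)), a)), p(p(a)))))   [R6 at ε]
3. p(f(p(e), k(p(k(p(p(a)), a)), p(p(a)))))  →  p(k(p(k(p(p(a)), a)), p(p(a))))   [R6 at 1]
4. p(k(p(k(p(p(a)), a)), p(p(a))))  →  p(k(p(p(a)), a))   [R2 at 1]
5. p(k(p(p(a)), a))  →  p(p(a))   [R2 at 1]

yes — NF(t₁) = p(p(a)), NF(t₂) = p(p(a))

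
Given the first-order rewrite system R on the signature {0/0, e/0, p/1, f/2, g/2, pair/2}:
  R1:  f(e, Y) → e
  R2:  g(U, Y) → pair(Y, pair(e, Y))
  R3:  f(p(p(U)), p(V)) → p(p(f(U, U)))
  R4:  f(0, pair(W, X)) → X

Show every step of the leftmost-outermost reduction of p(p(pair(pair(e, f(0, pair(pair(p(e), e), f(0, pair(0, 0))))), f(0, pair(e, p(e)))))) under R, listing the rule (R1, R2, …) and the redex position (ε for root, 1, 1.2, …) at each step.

p(p(pair(pair(e, 0), p(e))))

1. p(p(pair(pair(e, f(0, pair(pair(p(e), e), f(0, pair(0, 0))))), f(0, pair(e, p(e))))))  →  p(p(pair(pair(e, f(0, pair(0, 0))), f(0, pair(e, p(e))))))   [R4 at 1.1.1.2]
2. p(p(pair(pair(e, f(0, pair(0, 0))), f(0, pair(e, p(e))))))  →  p(p(pair(pair(e, 0), f(0, pair(e, p(e))))))   [R4 at 1.1.1.2]
3. p(p(pair(pair(e, 0), f(0, pair(e, p(e))))))  →  p(p(pair(pair(e, 0), p(e))))   [R4 at 1.1.2]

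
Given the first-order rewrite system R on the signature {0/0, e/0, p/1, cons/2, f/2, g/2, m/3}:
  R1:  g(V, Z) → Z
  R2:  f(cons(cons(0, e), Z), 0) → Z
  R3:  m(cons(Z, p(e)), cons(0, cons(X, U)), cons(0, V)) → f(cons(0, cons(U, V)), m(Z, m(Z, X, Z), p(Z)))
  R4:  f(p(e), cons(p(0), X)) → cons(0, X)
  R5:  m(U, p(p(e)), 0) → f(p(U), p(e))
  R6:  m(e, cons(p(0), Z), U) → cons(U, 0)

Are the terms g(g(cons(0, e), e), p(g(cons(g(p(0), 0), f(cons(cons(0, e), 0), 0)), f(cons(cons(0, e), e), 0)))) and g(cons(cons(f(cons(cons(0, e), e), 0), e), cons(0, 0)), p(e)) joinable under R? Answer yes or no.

yes — NF(t₁) = p(e), NF(t₂) = p(e)

Reduce t₁ = g(g(cons(0, e), e), p(g(cons(g(p(0), 0), f(cons(cons(0, e), 0), 0)), f(cons(cons(0, e), e), 0)))):
1. g(g(cons(0, e), e), p(g(cons(g(p(0), 0), f(cons(cons(0, e), 0), 0)), f(cons(cons(0, e), e), 0))))  →  p(g(cons(g(p(0), 0), f(cons(cons(0, e), 0), 0)), f(cons(cons(0, e), e), 0)))   [R1 at ε]
2. p(g(cons(g(p(0), 0), f(cons(cons(0, e), 0), 0)), f(cons(cons(0, e), e), 0)))  →  p(f(cons(cons(0, e), e), 0))   [R1 at 1]
3. p(f(cons(cons(0, e), e), 0))  →  p(e)   [R2 at 1]

Reduce t₂ = g(cons(cons(f(cons(cons(0, e), e), 0), e), cons(0, 0)), p(e)):
1. g(cons(cons(f(cons(cons(0, e), e), 0), e), cons(0, 0)), p(e))  →  p(e)   [R1 at ε]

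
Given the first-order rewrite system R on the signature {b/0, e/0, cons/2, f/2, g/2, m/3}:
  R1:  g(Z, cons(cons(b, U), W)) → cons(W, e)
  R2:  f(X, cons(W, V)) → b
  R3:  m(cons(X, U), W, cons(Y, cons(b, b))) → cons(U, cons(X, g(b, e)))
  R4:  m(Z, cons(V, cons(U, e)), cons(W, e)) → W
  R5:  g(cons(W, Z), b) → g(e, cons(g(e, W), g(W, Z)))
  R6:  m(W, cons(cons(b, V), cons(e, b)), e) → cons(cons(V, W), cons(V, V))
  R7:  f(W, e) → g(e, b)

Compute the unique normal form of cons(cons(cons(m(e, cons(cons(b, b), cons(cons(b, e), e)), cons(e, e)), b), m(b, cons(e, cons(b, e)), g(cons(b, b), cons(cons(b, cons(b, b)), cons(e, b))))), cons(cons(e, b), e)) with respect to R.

1. cons(cons(cons(m(e, cons(cons(b, b), cons(cons(b, e), e)), cons(e, e)), b), m(b, cons(e, cons(b, e)), g(cons(b, b), cons(cons(b, cons(b, b)), cons(e, b))))), cons(cons(e, b), e))  →  cons(cons(cons(e, b), m(b, cons(e, cons(b, e)), g(cons(b, b), cons(cons(b, cons(b, b)), cons(e, b))))), cons(cons(e, b), e))   [R4 at 1.1.1]
2. cons(cons(cons(e, b), m(b, cons(e, cons(b, e)), g(cons(b, b), cons(cons(b, cons(b, b)), cons(e, b))))), cons(cons(e, b), e))  →  cons(cons(cons(e, b), m(b, cons(e, cons(b, e)), cons(cons(e, b), e))), cons(cons(e, b), e))   [R1 at 1.2.3]
3. cons(cons(cons(e, b), m(b, cons(e, cons(b, e)), cons(cons(e, b), e))), cons(cons(e, b), e))  →  cons(cons(cons(e, b), cons(e, b)), cons(cons(e, b), e))   [R4 at 1.2]

cons(cons(cons(e, b), cons(e, b)), cons(cons(e, b), e))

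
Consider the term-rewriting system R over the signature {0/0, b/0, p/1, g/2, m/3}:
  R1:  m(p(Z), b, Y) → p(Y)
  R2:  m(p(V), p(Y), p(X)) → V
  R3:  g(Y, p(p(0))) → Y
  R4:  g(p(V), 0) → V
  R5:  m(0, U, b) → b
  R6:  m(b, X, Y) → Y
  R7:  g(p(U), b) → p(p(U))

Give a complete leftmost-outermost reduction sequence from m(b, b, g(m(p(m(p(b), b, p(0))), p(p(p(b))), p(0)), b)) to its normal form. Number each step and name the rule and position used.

1. m(b, b, g(m(p(m(p(b), b, p(0))), p(p(p(b))), p(0)), b))  →  g(m(p(m(p(b), b, p(0))), p(p(p(b))), p(0)), b)   [R6 at ε]
2. g(m(p(m(p(b), b, p(0))), p(p(p(b))), p(0)), b)  →  g(m(p(b), b, p(0)), b)   [R2 at 1]
3. g(m(p(b), b, p(0)), b)  →  g(p(p(0)), b)   [R1 at 1]
4. g(p(p(0)), b)  →  p(p(p(0)))   [R7 at ε]

p(p(p(0)))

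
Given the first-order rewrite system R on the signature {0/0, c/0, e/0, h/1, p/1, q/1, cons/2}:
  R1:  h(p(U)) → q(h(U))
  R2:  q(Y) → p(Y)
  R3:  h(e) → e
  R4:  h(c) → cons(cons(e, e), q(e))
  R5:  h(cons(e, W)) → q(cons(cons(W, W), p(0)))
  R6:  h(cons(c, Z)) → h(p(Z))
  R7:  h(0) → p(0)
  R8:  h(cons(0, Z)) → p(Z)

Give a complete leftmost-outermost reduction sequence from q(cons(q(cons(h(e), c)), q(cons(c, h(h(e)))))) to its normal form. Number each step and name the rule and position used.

p(cons(p(cons(e, c)), p(cons(c, e))))

1. q(cons(q(cons(h(e), c)), q(cons(c, h(h(e))))))  →  p(cons(q(cons(h(e), c)), q(cons(c, h(h(e))))))   [R2 at ε]
2. p(cons(q(cons(h(e), c)), q(cons(c, h(h(e))))))  →  p(cons(p(cons(h(e), c)), q(cons(c, h(h(e))))))   [R2 at 1.1]
3. p(cons(p(cons(h(e), c)), q(cons(c, h(h(e))))))  →  p(cons(p(cons(e, c)), q(cons(c, h(h(e))))))   [R3 at 1.1.1.1]
4. p(cons(p(cons(e, c)), q(cons(c, h(h(e))))))  →  p(cons(p(cons(e, c)), p(cons(c, h(h(e))))))   [R2 at 1.2]
5. p(cons(p(cons(e, c)), p(cons(c, h(h(e))))))  →  p(cons(p(cons(e, c)), p(cons(c, h(e)))))   [R3 at 1.2.1.2.1]
6. p(cons(p(cons(e, c)), p(cons(c, h(e)))))  →  p(cons(p(cons(e, c)), p(cons(c, e))))   [R3 at 1.2.1.2]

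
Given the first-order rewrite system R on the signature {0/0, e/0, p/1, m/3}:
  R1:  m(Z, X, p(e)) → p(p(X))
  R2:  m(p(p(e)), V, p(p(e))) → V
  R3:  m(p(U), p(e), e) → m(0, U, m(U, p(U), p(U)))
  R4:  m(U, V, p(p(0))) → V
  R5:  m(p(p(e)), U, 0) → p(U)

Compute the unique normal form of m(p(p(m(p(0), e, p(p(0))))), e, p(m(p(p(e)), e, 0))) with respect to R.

1. m(p(p(m(p(0), e, p(p(0))))), e, p(m(p(p(e)), e, 0)))  →  m(p(p(e)), e, p(m(p(p(e)), e, 0)))   [R4 at 1.1.1]
2. m(p(p(e)), e, p(m(p(p(e)), e, 0)))  →  m(p(p(e)), e, p(p(e)))   [R5 at 3.1]
3. m(p(p(e)), e, p(p(e)))  →  e   [R2 at ε]

e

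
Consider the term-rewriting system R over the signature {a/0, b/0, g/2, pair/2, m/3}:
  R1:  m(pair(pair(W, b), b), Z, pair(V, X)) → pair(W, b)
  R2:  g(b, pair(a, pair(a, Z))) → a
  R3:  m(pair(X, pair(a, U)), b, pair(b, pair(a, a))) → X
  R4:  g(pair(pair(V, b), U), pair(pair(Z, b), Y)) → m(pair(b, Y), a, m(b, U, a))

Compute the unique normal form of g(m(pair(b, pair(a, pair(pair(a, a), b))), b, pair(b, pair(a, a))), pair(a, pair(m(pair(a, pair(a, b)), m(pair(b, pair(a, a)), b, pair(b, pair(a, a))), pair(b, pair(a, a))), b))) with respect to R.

a

1. g(m(pair(b, pair(a, pair(pair(a, a), b))), b, pair(b, pair(a, a))), pair(a, pair(m(pair(a, pair(a, b)), m(pair(b, pair(a, a)), b, pair(b, pair(a, a))), pair(b, pair(a, a))), b)))  →  g(b, pair(a, pair(m(pair(a, pair(a, b)), m(pair(b, pair(a, a)), b, pair(b, pair(a, a))), pair(b, pair(a, a))), b)))   [R3 at 1]
2. g(b, pair(a, pair(m(pair(a, pair(a, b)), m(pair(b, pair(a, a)), b, pair(b, pair(a, a))), pair(b, pair(a, a))), b)))  →  g(b, pair(a, pair(m(pair(a, pair(a, b)), b, pair(b, pair(a, a))), b)))   [R3 at 2.2.1.2]
3. g(b, pair(a, pair(m(pair(a, pair(a, b)), b, pair(b, pair(a, a))), b)))  →  g(b, pair(a, pair(a, b)))   [R3 at 2.2.1]
4. g(b, pair(a, pair(a, b)))  →  a   [R2 at ε]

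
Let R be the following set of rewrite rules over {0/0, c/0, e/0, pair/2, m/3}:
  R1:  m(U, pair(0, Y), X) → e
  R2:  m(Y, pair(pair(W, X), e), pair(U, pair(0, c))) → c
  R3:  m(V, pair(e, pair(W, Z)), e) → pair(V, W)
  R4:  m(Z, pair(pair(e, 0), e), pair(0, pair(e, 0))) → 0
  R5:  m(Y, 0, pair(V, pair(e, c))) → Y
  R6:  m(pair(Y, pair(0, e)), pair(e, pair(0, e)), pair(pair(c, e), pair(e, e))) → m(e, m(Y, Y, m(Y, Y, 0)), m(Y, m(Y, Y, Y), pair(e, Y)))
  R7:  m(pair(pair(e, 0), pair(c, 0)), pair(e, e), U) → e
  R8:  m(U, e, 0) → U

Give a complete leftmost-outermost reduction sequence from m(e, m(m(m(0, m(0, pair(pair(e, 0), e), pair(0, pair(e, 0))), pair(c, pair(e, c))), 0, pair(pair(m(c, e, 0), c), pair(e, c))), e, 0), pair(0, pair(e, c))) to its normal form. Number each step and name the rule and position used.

1. m(e, m(m(m(0, m(0, pair(pair(e, 0), e), pair(0, pair(e, 0))), pair(c, pair(e, c))), 0, pair(pair(m(c, e, 0), c), pair(e, c))), e, 0), pair(0, pair(e, c)))  →  m(e, m(m(0, m(0, pair(pair(e, 0), e), pair(0, pair(e, 0))), pair(c, pair(e, c))), 0, pair(pair(m(c, e, 0), c), pair(e, c))), pair(0, pair(e, c)))   [R8 at 2]
2. m(e, m(m(0, m(0, pair(pair(e, 0), e), pair(0, pair(e, 0))), pair(c, pair(e, c))), 0, pair(pair(m(c, e, 0), c), pair(e, c))), pair(0, pair(e, c)))  →  m(e, m(0, m(0, pair(pair(e, 0), e), pair(0, pair(e, 0))), pair(c, pair(e, c))), pair(0, pair(e, c)))   [R5 at 2]
3. m(e, m(0, m(0, pair(pair(e, 0), e), pair(0, pair(e, 0))), pair(c, pair(e, c))), pair(0, pair(e, c)))  →  m(e, m(0, 0, pair(c, pair(e, c))), pair(0, pair(e, c)))   [R4 at 2.2]
4. m(e, m(0, 0, pair(c, pair(e, c))), pair(0, pair(e, c)))  →  m(e, 0, pair(0, pair(e, c)))   [R5 at 2]
5. m(e, 0, pair(0, pair(e, c)))  →  e   [R5 at ε]

e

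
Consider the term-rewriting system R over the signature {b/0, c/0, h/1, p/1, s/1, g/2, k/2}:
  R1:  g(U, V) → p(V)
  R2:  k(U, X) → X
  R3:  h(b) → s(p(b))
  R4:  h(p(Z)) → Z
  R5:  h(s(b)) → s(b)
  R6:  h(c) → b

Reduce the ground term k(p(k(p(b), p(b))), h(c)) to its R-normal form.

b

1. k(p(k(p(b), p(b))), h(c))  →  h(c)   [R2 at ε]
2. h(c)  →  b   [R6 at ε]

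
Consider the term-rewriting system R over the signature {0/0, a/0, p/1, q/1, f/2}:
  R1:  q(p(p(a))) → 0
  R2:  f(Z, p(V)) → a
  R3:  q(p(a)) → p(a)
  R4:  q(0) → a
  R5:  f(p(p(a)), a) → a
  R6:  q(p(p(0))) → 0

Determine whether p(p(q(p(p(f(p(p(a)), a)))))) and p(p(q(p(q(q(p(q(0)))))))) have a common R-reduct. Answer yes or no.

yes — NF(t₁) = p(p(0)), NF(t₂) = p(p(0))

Reduce t₁ = p(p(q(p(p(f(p(p(a)), a)))))):
1. p(p(q(p(p(f(p(p(a)), a))))))  →  p(p(q(p(p(a)))))   [R5 at 1.1.1.1.1]
2. p(p(q(p(p(a)))))  →  p(p(0))   [R1 at 1.1]

Reduce t₂ = p(p(q(p(q(q(p(q(0)))))))):
1. p(p(q(p(q(q(p(q(0))))))))  →  p(p(q(p(q(q(p(a)))))))   [R4 at 1.1.1.1.1.1.1]
2. p(p(q(p(q(q(p(a)))))))  →  p(p(q(p(q(p(a))))))   [R3 at 1.1.1.1.1]
3. p(p(q(p(q(p(a))))))  →  p(p(q(p(p(a)))))   [R3 at 1.1.1.1]
4. p(p(q(p(p(a)))))  →  p(p(0))   [R1 at 1.1]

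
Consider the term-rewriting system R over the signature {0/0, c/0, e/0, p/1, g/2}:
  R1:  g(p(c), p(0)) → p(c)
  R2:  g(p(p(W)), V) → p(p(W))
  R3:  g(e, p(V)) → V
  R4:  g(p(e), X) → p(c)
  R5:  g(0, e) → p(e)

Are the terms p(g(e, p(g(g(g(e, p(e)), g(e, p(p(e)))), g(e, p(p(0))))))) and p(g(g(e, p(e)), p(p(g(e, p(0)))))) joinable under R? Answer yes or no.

Reduce t₁ = p(g(e, p(g(g(g(e, p(e)), g(e, p(p(e)))), g(e, p(p(0))))))):
1. p(g(e, p(g(g(g(e, p(e)), g(e, p(p(e)))), g(e, p(p(0)))))))  →  p(g(g(g(e, p(e)), g(e, p(p(e)))), g(e, p(p(0)))))   [R3 at 1]
2. p(g(g(g(e, p(e)), g(e, p(p(e)))), g(e, p(p(0)))))  →  p(g(g(e, g(e, p(p(e)))), g(e, p(p(0)))))   [R3 at 1.1.1]
3. p(g(g(e, g(e, p(p(e)))), g(e, p(p(0)))))  →  p(g(g(e, p(e)), g(e, p(p(0)))))   [R3 at 1.1.2]
4. p(g(g(e, p(e)), g(e, p(p(0)))))  →  p(g(e, g(e, p(p(0)))))   [R3 at 1.1]
5. p(g(e, g(e, p(p(0)))))  →  p(g(e, p(0)))   [R3 at 1.2]
6. p(g(e, p(0)))  →  p(0)   [R3 at 1]

Reduce t₂ = p(g(g(e, p(e)), p(p(g(e, p(0)))))):
1. p(g(g(e, p(e)), p(p(g(e, p(0))))))  →  p(g(e, p(p(g(e, p(0))))))   [R3 at 1.1]
2. p(g(e, p(p(g(e, p(0))))))  →  p(p(g(e, p(0))))   [R3 at 1]
3. p(p(g(e, p(0))))  →  p(p(0))   [R3 at 1.1]

no — NF(t₁) = p(0), NF(t₂) = p(p(0))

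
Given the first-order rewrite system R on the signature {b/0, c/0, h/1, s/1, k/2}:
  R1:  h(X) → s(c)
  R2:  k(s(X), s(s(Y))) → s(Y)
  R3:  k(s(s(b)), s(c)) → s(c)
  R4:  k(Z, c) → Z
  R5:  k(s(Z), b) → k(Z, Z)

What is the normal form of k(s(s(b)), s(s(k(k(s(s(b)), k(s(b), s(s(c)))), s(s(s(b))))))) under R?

1. k(s(s(b)), s(s(k(k(s(s(b)), k(s(b), s(s(c)))), s(s(s(b)))))))  →  s(k(k(s(s(b)), k(s(b), s(s(c)))), s(s(s(b)))))   [R2 at ε]
2. s(k(k(s(s(b)), k(s(b), s(s(c)))), s(s(s(b)))))  →  s(k(k(s(s(b)), s(c)), s(s(s(b)))))   [R2 at 1.1.2]
3. s(k(k(s(s(b)), s(c)), s(s(s(b)))))  →  s(k(s(c), s(s(s(b)))))   [R3 at 1.1]
4. s(k(s(c), s(s(s(b)))))  →  s(s(s(b)))   [R2 at 1]

s(s(s(b)))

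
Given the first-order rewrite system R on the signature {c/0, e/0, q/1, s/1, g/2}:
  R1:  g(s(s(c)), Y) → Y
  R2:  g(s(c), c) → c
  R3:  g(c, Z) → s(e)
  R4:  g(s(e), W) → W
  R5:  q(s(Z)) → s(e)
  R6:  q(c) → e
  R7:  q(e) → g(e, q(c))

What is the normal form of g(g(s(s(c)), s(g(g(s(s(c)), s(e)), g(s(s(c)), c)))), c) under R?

1. g(g(s(s(c)), s(g(g(s(s(c)), s(e)), g(s(s(c)), c)))), c)  →  g(s(g(g(s(s(c)), s(e)), g(s(s(c)), c))), c)   [R1 at 1]
2. g(s(g(g(s(s(c)), s(e)), g(s(s(c)), c))), c)  →  g(s(g(s(e), g(s(s(c)), c))), c)   [R1 at 1.1.1]
3. g(s(g(s(e), g(s(s(c)), c))), c)  →  g(s(g(s(s(c)), c)), c)   [R4 at 1.1]
4. g(s(g(s(s(c)), c)), c)  →  g(s(c), c)   [R1 at 1.1]
5. g(s(c), c)  →  c   [R2 at ε]

c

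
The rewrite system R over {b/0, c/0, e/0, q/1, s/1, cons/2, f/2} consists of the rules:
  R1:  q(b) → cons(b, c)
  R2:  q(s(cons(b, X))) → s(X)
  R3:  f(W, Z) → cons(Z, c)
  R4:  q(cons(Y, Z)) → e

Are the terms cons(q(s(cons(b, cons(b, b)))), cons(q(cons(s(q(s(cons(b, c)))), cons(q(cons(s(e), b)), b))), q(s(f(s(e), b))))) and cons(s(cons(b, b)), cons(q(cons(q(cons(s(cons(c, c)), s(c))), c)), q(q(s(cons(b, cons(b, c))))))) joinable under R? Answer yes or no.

Reduce t₁ = cons(q(s(cons(b, cons(b, b)))), cons(q(cons(s(q(s(cons(b, c)))), cons(q(cons(s(e), b)), b))), q(s(f(s(e), b))))):
1. cons(q(s(cons(b, cons(b, b)))), cons(q(cons(s(q(s(cons(b, c)))), cons(q(cons(s(e), b)), b))), q(s(f(s(e), b)))))  →  cons(s(cons(b, b)), cons(q(cons(s(q(s(cons(b, c)))), cons(q(cons(s(e), b)), b))), q(s(f(s(e), b)))))   [R2 at 1]
2. cons(s(cons(b, b)), cons(q(cons(s(q(s(cons(b, c)))), cons(q(cons(s(e), b)), b))), q(s(f(s(e), b)))))  →  cons(s(cons(b, b)), cons(e, q(s(f(s(e), b)))))   [R4 at 2.1]
3. cons(s(cons(b, b)), cons(e, q(s(f(s(e), b)))))  →  cons(s(cons(b, b)), cons(e, q(s(cons(b, c)))))   [R3 at 2.2.1.1]
4. cons(s(cons(b, b)), cons(e, q(s(cons(b, c)))))  →  cons(s(cons(b, b)), cons(e, s(c)))   [R2 at 2.2]

Reduce t₂ = cons(s(cons(b, b)), cons(q(cons(q(cons(s(cons(c, c)), s(c))), c)), q(q(s(cons(b, cons(b, c))))))):
1. cons(s(cons(b, b)), cons(q(cons(q(cons(s(cons(c, c)), s(c))), c)), q(q(s(cons(b, cons(b, c)))))))  →  cons(s(cons(b, b)), cons(e, q(q(s(cons(b, cons(b, c)))))))   [R4 at 2.1]
2. cons(s(cons(b, b)), cons(e, q(q(s(cons(b, cons(b, c)))))))  →  cons(s(cons(b, b)), cons(e, q(s(cons(b, c)))))   [R2 at 2.2.1]
3. cons(s(cons(b, b)), cons(e, q(s(cons(b, c)))))  →  cons(s(cons(b, b)), cons(e, s(c)))   [R2 at 2.2]

yes — NF(t₁) = cons(s(cons(b, b)), cons(e, s(c))), NF(t₂) = cons(s(cons(b, b)), cons(e, s(c)))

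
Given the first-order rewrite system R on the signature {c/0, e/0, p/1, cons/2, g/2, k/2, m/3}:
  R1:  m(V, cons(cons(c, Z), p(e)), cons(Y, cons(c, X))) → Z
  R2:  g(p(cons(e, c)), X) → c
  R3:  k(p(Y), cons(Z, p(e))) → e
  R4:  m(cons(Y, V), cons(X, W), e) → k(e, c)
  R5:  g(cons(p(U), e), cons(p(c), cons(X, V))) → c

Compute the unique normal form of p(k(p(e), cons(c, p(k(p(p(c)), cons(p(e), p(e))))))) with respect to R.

1. p(k(p(e), cons(c, p(k(p(p(c)), cons(p(e), p(e)))))))  →  p(k(p(e), cons(c, p(e))))   [R3 at 1.2.2.1]
2. p(k(p(e), cons(c, p(e))))  →  p(e)   [R3 at 1]

p(e)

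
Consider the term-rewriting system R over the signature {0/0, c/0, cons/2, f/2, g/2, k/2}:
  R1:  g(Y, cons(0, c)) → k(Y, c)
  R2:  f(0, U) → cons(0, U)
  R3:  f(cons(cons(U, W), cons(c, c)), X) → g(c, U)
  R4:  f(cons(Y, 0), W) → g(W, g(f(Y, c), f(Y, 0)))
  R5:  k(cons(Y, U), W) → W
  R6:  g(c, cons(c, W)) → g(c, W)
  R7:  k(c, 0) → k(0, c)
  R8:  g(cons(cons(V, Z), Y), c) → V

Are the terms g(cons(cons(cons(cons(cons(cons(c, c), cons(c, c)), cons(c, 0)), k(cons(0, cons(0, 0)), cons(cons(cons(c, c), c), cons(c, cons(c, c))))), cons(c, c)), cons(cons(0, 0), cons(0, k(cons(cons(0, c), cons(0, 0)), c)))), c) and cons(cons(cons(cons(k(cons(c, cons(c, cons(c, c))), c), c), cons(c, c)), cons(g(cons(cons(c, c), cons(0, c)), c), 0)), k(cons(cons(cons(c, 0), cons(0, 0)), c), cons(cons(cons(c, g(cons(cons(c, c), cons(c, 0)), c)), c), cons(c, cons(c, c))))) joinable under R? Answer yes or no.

yes — NF(t₁) = cons(cons(cons(cons(c, c), cons(c, c)), cons(c, 0)), cons(cons(cons(c, c), c), cons(c, cons(c, c)))), NF(t₂) = cons(cons(cons(cons(c, c), cons(c, c)), cons(c, 0)), cons(cons(cons(c, c), c), cons(c, cons(c, c))))

Reduce t₁ = g(cons(cons(cons(cons(cons(cons(c, c), cons(c, c)), cons(c, 0)), k(cons(0, cons(0, 0)), cons(cons(cons(c, c), c), cons(c, cons(c, c))))), cons(c, c)), cons(cons(0, 0), cons(0, k(cons(cons(0, c), cons(0, 0)), c)))), c):
1. g(cons(cons(cons(cons(cons(cons(c, c), cons(c, c)), cons(c, 0)), k(cons(0, cons(0, 0)), cons(cons(cons(c, c), c), cons(c, cons(c, c))))), cons(c, c)), cons(cons(0, 0), cons(0, k(cons(cons(0, c), cons(0, 0)), c)))), c)  →  cons(cons(cons(cons(c, c), cons(c, c)), cons(c, 0)), k(cons(0, cons(0, 0)), cons(cons(cons(c, c), c), cons(c, cons(c, c)))))   [R8 at ε]
2. cons(cons(cons(cons(c, c), cons(c, c)), cons(c, 0)), k(cons(0, cons(0, 0)), cons(cons(cons(c, c), c), cons(c, cons(c, c)))))  →  cons(cons(cons(cons(c, c), cons(c, c)), cons(c, 0)), cons(cons(cons(c, c), c), cons(c, cons(c, c))))   [R5 at 2]

Reduce t₂ = cons(cons(cons(cons(k(cons(c, cons(c, cons(c, c))), c), c), cons(c, c)), cons(g(cons(cons(c, c), cons(0, c)), c), 0)), k(cons(cons(cons(c, 0), cons(0, 0)), c), cons(cons(cons(c, g(cons(cons(c, c), cons(c, 0)), c)), c), cons(c, cons(c, c))))):
1. cons(cons(cons(cons(k(cons(c, cons(c, cons(c, c))), c), c), cons(c, c)), cons(g(cons(cons(c, c), cons(0, c)), c), 0)), k(cons(cons(cons(c, 0), cons(0, 0)), c), cons(cons(cons(c, g(cons(cons(c, c), cons(c, 0)), c)), c), cons(c, cons(c, c)))))  →  cons(cons(cons(cons(c, c), cons(c, c)), cons(g(cons(cons(c, c), cons(0, c)), c), 0)), k(cons(cons(cons(c, 0), cons(0, 0)), c), cons(cons(cons(c, g(cons(cons(c, c), cons(c, 0)), c)), c), cons(c, cons(c, c)))))   [R5 at 1.1.1.1]
2. cons(cons(cons(cons(c, c), cons(c, c)), cons(g(cons(cons(c, c), cons(0, c)), c), 0)), k(cons(cons(cons(c, 0), cons(0, 0)), c), cons(cons(cons(c, g(cons(cons(c, c), cons(c, 0)), c)), c), cons(c, cons(c, c)))))  →  cons(cons(cons(cons(c, c), cons(c, c)), cons(c, 0)), k(cons(cons(cons(c, 0), cons(0, 0)), c), cons(cons(cons(c, g(cons(cons(c, c), cons(c, 0)), c)), c), cons(c, cons(c, c)))))   [R8 at 1.2.1]
3. cons(cons(cons(cons(c, c), cons(c, c)), cons(c, 0)), k(cons(cons(cons(c, 0), cons(0, 0)), c), cons(cons(cons(c, g(cons(cons(c, c), cons(c, 0)), c)), c), cons(c, cons(c, c)))))  →  cons(cons(cons(cons(c, c), cons(c, c)), cons(c, 0)), cons(cons(cons(c, g(cons(cons(c, c), cons(c, 0)), c)), c), cons(c, cons(c, c))))   [R5 at 2]
4. cons(cons(cons(cons(c, c), cons(c, c)), cons(c, 0)), cons(cons(cons(c, g(cons(cons(c, c), cons(c, 0)), c)), c), cons(c, cons(c, c))))  →  cons(cons(cons(cons(c, c), cons(c, c)), cons(c, 0)), cons(cons(cons(c, c), c), cons(c, cons(c, c))))   [R8 at 2.1.1.2]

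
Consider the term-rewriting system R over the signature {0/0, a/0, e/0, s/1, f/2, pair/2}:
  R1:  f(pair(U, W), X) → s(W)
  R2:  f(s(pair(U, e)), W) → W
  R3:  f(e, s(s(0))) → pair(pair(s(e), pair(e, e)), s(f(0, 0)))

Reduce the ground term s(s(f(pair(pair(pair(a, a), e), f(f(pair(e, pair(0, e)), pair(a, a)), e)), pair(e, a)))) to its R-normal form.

s(s(s(e)))

1. s(s(f(pair(pair(pair(a, a), e), f(f(pair(e, pair(0, e)), pair(a, a)), e)), pair(e, a))))  →  s(s(s(f(f(pair(e, pair(0, e)), pair(a, a)), e))))   [R1 at 1.1]
2. s(s(s(f(f(pair(e, pair(0, e)), pair(a, a)), e))))  →  s(s(s(f(s(pair(0, e)), e))))   [R1 at 1.1.1.1]
3. s(s(s(f(s(pair(0, e)), e))))  →  s(s(s(e)))   [R2 at 1.1.1]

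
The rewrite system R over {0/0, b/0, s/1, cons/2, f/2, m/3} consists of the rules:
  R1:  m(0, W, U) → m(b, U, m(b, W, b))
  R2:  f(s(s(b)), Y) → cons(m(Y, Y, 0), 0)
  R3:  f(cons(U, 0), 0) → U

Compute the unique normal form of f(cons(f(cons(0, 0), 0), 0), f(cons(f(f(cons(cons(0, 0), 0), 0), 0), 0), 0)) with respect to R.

1. f(cons(f(cons(0, 0), 0), 0), f(cons(f(f(cons(cons(0, 0), 0), 0), 0), 0), 0))  →  f(cons(0, 0), f(cons(f(f(cons(cons(0, 0), 0), 0), 0), 0), 0))   [R3 at 1.1]
2. f(cons(0, 0), f(cons(f(f(cons(cons(0, 0), 0), 0), 0), 0), 0))  →  f(cons(0, 0), f(f(cons(cons(0, 0), 0), 0), 0))   [R3 at 2]
3. f(cons(0, 0), f(f(cons(cons(0, 0), 0), 0), 0))  →  f(cons(0, 0), f(cons(0, 0), 0))   [R3 at 2.1]
4. f(cons(0, 0), f(cons(0, 0), 0))  →  f(cons(0, 0), 0)   [R3 at 2]
5. f(cons(0, 0), 0)  →  0   [R3 at ε]

0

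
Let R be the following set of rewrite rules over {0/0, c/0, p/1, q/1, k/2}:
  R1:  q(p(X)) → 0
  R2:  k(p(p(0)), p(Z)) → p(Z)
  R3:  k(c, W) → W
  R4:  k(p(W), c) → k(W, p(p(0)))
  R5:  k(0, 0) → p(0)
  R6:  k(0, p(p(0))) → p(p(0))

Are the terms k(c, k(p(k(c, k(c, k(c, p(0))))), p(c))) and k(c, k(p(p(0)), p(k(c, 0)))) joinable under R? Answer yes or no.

no — NF(t₁) = p(c), NF(t₂) = p(0)

Reduce t₁ = k(c, k(p(k(c, k(c, k(c, p(0))))), p(c))):
1. k(c, k(p(k(c, k(c, k(c, p(0))))), p(c)))  →  k(p(k(c, k(c, k(c, p(0))))), p(c))   [R3 at ε]
2. k(p(k(c, k(c, k(c, p(0))))), p(c))  →  k(p(k(c, k(c, p(0)))), p(c))   [R3 at 1.1]
3. k(p(k(c, k(c, p(0)))), p(c))  →  k(p(k(c, p(0))), p(c))   [R3 at 1.1]
4. k(p(k(c, p(0))), p(c))  →  k(p(p(0)), p(c))   [R3 at 1.1]
5. k(p(p(0)), p(c))  →  p(c)   [R2 at ε]

Reduce t₂ = k(c, k(p(p(0)), p(k(c, 0)))):
1. k(c, k(p(p(0)), p(k(c, 0))))  →  k(p(p(0)), p(k(c, 0)))   [R3 at ε]
2. k(p(p(0)), p(k(c, 0)))  →  p(k(c, 0))   [R2 at ε]
3. p(k(c, 0))  →  p(0)   [R3 at 1]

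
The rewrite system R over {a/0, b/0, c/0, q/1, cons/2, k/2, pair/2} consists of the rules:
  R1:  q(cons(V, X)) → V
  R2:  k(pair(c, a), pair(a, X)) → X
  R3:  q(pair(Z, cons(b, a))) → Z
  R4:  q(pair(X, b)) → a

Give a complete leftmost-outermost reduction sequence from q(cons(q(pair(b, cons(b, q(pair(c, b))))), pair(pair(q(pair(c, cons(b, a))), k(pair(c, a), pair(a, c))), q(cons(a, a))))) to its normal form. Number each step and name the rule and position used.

1. q(cons(q(pair(b, cons(b, q(pair(c, b))))), pair(pair(q(pair(c, cons(b, a))), k(pair(c, a), pair(a, c))), q(cons(a, a)))))  →  q(pair(b, cons(b, q(pair(c, b)))))   [R1 at ε]
2. q(pair(b, cons(b, q(pair(c, b)))))  →  q(pair(b, cons(b, a)))   [R4 at 1.2.2]
3. q(pair(b, cons(b, a)))  →  b   [R3 at ε]

b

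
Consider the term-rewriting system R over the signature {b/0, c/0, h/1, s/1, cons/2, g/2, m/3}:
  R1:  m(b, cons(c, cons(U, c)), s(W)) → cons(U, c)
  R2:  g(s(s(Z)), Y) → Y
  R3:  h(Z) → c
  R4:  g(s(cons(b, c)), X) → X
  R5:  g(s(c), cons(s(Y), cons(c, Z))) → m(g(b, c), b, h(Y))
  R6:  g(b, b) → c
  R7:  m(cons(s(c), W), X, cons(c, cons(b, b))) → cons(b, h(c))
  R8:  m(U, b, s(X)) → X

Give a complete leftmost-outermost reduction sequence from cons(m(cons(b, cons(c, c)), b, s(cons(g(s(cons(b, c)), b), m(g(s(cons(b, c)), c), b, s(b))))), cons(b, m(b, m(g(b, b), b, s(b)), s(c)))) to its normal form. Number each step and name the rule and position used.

cons(cons(b, b), cons(b, c))

1. cons(m(cons(b, cons(c, c)), b, s(cons(g(s(cons(b, c)), b), m(g(s(cons(b, c)), c), b, s(b))))), cons(b, m(b, m(g(b, b), b, s(b)), s(c))))  →  cons(cons(g(s(cons(b, c)), b), m(g(s(cons(b, c)), c), b, s(b))), cons(b, m(b, m(g(b, b), b, s(b)), s(c))))   [R8 at 1]
2. cons(cons(g(s(cons(b, c)), b), m(g(s(cons(b, c)), c), b, s(b))), cons(b, m(b, m(g(b, b), b, s(b)), s(c))))  →  cons(cons(b, m(g(s(cons(b, c)), c), b, s(b))), cons(b, m(b, m(g(b, b), b, s(b)), s(c))))   [R4 at 1.1]
3. cons(cons(b, m(g(s(cons(b, c)), c), b, s(b))), cons(b, m(b, m(g(b, b), b, s(b)), s(c))))  →  cons(cons(b, b), cons(b, m(b, m(g(b, b), b, s(b)), s(c))))   [R8 at 1.2]
4. cons(cons(b, b), cons(b, m(b, m(g(b, b), b, s(b)), s(c))))  →  cons(cons(b, b), cons(b, m(b, b, s(c))))   [R8 at 2.2.2]
5. cons(cons(b, b), cons(b, m(b, b, s(c))))  →  cons(cons(b, b), cons(b, c))   [R8 at 2.2]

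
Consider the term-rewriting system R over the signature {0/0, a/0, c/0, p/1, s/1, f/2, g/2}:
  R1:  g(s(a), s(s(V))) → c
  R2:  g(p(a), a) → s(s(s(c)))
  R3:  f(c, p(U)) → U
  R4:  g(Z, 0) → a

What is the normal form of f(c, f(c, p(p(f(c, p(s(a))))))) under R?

1. f(c, f(c, p(p(f(c, p(s(a)))))))  →  f(c, p(f(c, p(s(a)))))   [R3 at 2]
2. f(c, p(f(c, p(s(a)))))  →  f(c, p(s(a)))   [R3 at ε]
3. f(c, p(s(a)))  →  s(a)   [R3 at ε]

s(a)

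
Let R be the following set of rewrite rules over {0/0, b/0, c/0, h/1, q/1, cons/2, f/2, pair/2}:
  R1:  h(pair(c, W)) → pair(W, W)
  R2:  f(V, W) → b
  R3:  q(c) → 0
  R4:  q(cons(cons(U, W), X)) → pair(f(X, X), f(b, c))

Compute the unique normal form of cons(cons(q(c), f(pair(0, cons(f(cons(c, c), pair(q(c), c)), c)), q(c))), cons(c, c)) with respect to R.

1. cons(cons(q(c), f(pair(0, cons(f(cons(c, c), pair(q(c), c)), c)), q(c))), cons(c, c))  →  cons(cons(0, f(pair(0, cons(f(cons(c, c), pair(q(c), c)), c)), q(c))), cons(c, c))   [R3 at 1.1]
2. cons(cons(0, f(pair(0, cons(f(cons(c, c), pair(q(c), c)), c)), q(c))), cons(c, c))  →  cons(cons(0, b), cons(c, c))   [R2 at 1.2]

cons(cons(0, b), cons(c, c))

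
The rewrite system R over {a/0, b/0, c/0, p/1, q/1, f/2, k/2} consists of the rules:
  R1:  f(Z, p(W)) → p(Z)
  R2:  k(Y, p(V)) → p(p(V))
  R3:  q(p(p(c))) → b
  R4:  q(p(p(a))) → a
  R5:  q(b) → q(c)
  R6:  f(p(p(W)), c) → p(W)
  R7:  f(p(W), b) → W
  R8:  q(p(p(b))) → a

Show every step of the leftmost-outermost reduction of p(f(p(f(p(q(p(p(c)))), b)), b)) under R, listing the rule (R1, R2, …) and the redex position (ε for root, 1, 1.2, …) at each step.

p(b)

1. p(f(p(f(p(q(p(p(c)))), b)), b))  →  p(f(p(q(p(p(c)))), b))   [R7 at 1]
2. p(f(p(q(p(p(c)))), b))  →  p(q(p(p(c))))   [R7 at 1]
3. p(q(p(p(c))))  →  p(b)   [R3 at 1]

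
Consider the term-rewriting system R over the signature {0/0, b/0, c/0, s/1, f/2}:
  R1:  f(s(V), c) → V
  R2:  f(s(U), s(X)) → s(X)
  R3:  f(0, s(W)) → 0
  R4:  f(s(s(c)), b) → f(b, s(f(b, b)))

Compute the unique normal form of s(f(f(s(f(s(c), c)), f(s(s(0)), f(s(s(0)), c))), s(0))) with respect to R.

1. s(f(f(s(f(s(c), c)), f(s(s(0)), f(s(s(0)), c))), s(0)))  →  s(f(f(s(c), f(s(s(0)), f(s(s(0)), c))), s(0)))   [R1 at 1.1.1.1]
2. s(f(f(s(c), f(s(s(0)), f(s(s(0)), c))), s(0)))  →  s(f(f(s(c), f(s(s(0)), s(0))), s(0)))   [R1 at 1.1.2.2]
3. s(f(f(s(c), f(s(s(0)), s(0))), s(0)))  →  s(f(f(s(c), s(0)), s(0)))   [R2 at 1.1.2]
4. s(f(f(s(c), s(0)), s(0)))  →  s(f(s(0), s(0)))   [R2 at 1.1]
5. s(f(s(0), s(0)))  →  s(s(0))   [R2 at 1]

s(s(0))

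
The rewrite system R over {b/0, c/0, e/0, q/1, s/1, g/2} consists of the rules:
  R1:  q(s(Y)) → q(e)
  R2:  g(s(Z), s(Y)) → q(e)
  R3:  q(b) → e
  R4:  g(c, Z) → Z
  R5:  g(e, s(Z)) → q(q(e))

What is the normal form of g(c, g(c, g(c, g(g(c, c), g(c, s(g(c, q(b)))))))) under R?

s(e)

1. g(c, g(c, g(c, g(g(c, c), g(c, s(g(c, q(b))))))))  →  g(c, g(c, g(g(c, c), g(c, s(g(c, q(b)))))))   [R4 at ε]
2. g(c, g(c, g(g(c, c), g(c, s(g(c, q(b)))))))  →  g(c, g(g(c, c), g(c, s(g(c, q(b))))))   [R4 at ε]
3. g(c, g(g(c, c), g(c, s(g(c, q(b))))))  →  g(g(c, c), g(c, s(g(c, q(b)))))   [R4 at ε]
4. g(g(c, c), g(c, s(g(c, q(b)))))  →  g(c, g(c, s(g(c, q(b)))))   [R4 at 1]
5. g(c, g(c, s(g(c, q(b)))))  →  g(c, s(g(c, q(b))))   [R4 at ε]
6. g(c, s(g(c, q(b))))  →  s(g(c, q(b)))   [R4 at ε]
7. s(g(c, q(b)))  →  s(q(b))   [R4 at 1]
8. s(q(b))  →  s(e)   [R3 at 1]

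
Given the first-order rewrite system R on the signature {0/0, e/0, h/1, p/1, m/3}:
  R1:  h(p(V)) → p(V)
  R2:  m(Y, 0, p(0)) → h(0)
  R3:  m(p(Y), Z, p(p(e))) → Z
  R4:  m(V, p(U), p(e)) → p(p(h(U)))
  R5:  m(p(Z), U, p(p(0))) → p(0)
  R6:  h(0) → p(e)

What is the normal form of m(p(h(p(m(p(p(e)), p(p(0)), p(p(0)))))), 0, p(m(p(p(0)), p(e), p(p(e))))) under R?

0

1. m(p(h(p(m(p(p(e)), p(p(0)), p(p(0)))))), 0, p(m(p(p(0)), p(e), p(p(e)))))  →  m(p(p(m(p(p(e)), p(p(0)), p(p(0))))), 0, p(m(p(p(0)), p(e), p(p(e)))))   [R1 at 1.1]
2. m(p(p(m(p(p(e)), p(p(0)), p(p(0))))), 0, p(m(p(p(0)), p(e), p(p(e)))))  →  m(p(p(p(0))), 0, p(m(p(p(0)), p(e), p(p(e)))))   [R5 at 1.1.1]
3. m(p(p(p(0))), 0, p(m(p(p(0)), p(e), p(p(e)))))  →  m(p(p(p(0))), 0, p(p(e)))   [R3 at 3.1]
4. m(p(p(p(0))), 0, p(p(e)))  →  0   [R3 at ε]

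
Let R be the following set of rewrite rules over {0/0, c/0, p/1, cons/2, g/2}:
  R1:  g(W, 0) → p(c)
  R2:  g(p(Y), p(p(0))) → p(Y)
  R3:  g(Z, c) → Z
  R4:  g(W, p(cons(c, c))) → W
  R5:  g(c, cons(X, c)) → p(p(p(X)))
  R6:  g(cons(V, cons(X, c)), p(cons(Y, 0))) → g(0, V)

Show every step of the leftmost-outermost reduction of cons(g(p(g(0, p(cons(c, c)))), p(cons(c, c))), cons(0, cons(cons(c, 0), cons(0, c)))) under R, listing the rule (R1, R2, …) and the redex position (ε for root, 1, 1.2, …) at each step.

1. cons(g(p(g(0, p(cons(c, c)))), p(cons(c, c))), cons(0, cons(cons(c, 0), cons(0, c))))  →  cons(p(g(0, p(cons(c, c)))), cons(0, cons(cons(c, 0), cons(0, c))))   [R4 at 1]
2. cons(p(g(0, p(cons(c, c)))), cons(0, cons(cons(c, 0), cons(0, c))))  →  cons(p(0), cons(0, cons(cons(c, 0), cons(0, c))))   [R4 at 1.1]

cons(p(0), cons(0, cons(cons(c, 0), cons(0, c))))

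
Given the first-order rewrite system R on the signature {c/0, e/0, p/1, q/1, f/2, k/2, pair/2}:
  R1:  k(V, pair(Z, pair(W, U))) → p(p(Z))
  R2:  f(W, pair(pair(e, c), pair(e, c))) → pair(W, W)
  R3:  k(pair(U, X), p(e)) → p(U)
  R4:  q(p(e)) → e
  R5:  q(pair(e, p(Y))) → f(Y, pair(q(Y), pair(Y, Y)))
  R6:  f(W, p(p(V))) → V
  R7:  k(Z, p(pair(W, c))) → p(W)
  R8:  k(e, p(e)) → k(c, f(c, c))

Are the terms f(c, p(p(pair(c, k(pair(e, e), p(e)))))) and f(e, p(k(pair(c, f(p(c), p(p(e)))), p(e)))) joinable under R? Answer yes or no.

Reduce t₁ = f(c, p(p(pair(c, k(pair(e, e), p(e)))))):
1. f(c, p(p(pair(c, k(pair(e, e), p(e))))))  →  pair(c, k(pair(e, e), p(e)))   [R6 at ε]
2. pair(c, k(pair(e, e), p(e)))  →  pair(c, p(e))   [R3 at 2]

Reduce t₂ = f(e, p(k(pair(c, f(p(c), p(p(e)))), p(e)))):
1. f(e, p(k(pair(c, f(p(c), p(p(e)))), p(e))))  →  f(e, p(p(c)))   [R3 at 2.1]
2. f(e, p(p(c)))  →  c   [R6 at ε]

no — NF(t₁) = pair(c, p(e)), NF(t₂) = c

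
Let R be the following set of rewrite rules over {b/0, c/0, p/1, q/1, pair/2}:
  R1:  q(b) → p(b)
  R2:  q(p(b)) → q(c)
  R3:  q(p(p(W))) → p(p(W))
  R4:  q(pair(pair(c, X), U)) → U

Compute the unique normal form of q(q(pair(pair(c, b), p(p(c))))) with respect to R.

p(p(c))

1. q(q(pair(pair(c, b), p(p(c)))))  →  q(p(p(c)))   [R4 at 1]
2. q(p(p(c)))  →  p(p(c))   [R3 at ε]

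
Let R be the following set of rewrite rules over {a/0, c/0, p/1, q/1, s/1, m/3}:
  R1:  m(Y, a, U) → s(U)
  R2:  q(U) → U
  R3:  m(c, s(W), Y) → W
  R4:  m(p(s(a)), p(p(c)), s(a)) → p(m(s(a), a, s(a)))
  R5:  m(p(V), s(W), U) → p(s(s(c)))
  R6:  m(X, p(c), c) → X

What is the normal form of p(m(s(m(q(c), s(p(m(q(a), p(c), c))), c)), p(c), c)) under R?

p(s(p(a)))

1. p(m(s(m(q(c), s(p(m(q(a), p(c), c))), c)), p(c), c))  →  p(s(m(q(c), s(p(m(q(a), p(c), c))), c)))   [R6 at 1]
2. p(s(m(q(c), s(p(m(q(a), p(c), c))), c)))  →  p(s(m(c, s(p(m(q(a), p(c), c))), c)))   [R2 at 1.1.1]
3. p(s(m(c, s(p(m(q(a), p(c), c))), c)))  →  p(s(p(m(q(a), p(c), c))))   [R3 at 1.1]
4. p(s(p(m(q(a), p(c), c))))  →  p(s(p(q(a))))   [R6 at 1.1.1]
5. p(s(p(q(a))))  →  p(s(p(a)))   [R2 at 1.1.1]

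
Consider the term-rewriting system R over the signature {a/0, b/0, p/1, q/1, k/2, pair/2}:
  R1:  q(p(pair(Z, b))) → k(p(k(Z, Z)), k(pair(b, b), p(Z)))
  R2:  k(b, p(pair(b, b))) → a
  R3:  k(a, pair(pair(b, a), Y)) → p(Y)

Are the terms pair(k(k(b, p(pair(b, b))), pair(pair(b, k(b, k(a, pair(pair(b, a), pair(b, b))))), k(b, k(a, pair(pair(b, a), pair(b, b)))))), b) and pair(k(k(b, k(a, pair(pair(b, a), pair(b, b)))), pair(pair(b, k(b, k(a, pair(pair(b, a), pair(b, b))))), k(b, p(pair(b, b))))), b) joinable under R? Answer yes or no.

Reduce t₁ = pair(k(k(b, p(pair(b, b))), pair(pair(b, k(b, k(a, pair(pair(b, a), pair(b, b))))), k(b, k(a, pair(pair(b, a), pair(b, b)))))), b):
1. pair(k(k(b, p(pair(b, b))), pair(pair(b, k(b, k(a, pair(pair(b, a), pair(b, b))))), k(b, k(a, pair(pair(b, a), pair(b, b)))))), b)  →  pair(k(a, pair(pair(b, k(b, k(a, pair(pair(b, a), pair(b, b))))), k(b, k(a, pair(pair(b, a), pair(b, b)))))), b)   [R2 at 1.1]
2. pair(k(a, pair(pair(b, k(b, k(a, pair(pair(b, a), pair(b, b))))), k(b, k(a, pair(pair(b, a), pair(b, b)))))), b)  →  pair(k(a, pair(pair(b, k(b, p(pair(b, b)))), k(b, k(a, pair(pair(b, a), pair(b, b)))))), b)   [R3 at 1.2.1.2.2]
3. pair(k(a, pair(pair(b, k(b, p(pair(b, b)))), k(b, k(a, pair(pair(b, a), pair(b, b)))))), b)  →  pair(k(a, pair(pair(b, a), k(b, k(a, pair(pair(b, a), pair(b, b)))))), b)   [R2 at 1.2.1.2]
4. pair(k(a, pair(pair(b, a), k(b, k(a, pair(pair(b, a), pair(b, b)))))), b)  →  pair(p(k(b, k(a, pair(pair(b, a), pair(b, b))))), b)   [R3 at 1]
5. pair(p(k(b, k(a, pair(pair(b, a), pair(b, b))))), b)  →  pair(p(k(b, p(pair(b, b)))), b)   [R3 at 1.1.2]
6. pair(p(k(b, p(pair(b, b)))), b)  →  pair(p(a), b)   [R2 at 1.1]

Reduce t₂ = pair(k(k(b, k(a, pair(pair(b, a), pair(b, b)))), pair(pair(b, k(b, k(a, pair(pair(b, a), pair(b, b))))), k(b, p(pair(b, b))))), b):
1. pair(k(k(b, k(a, pair(pair(b, a), pair(b, b)))), pair(pair(b, k(b, k(a, pair(pair(b, a), pair(b, b))))), k(b, p(pair(b, b))))), b)  →  pair(k(k(b, p(pair(b, b))), pair(pair(b, k(b, k(a, pair(pair(b, a), pair(b, b))))), k(b, p(pair(b, b))))), b)   [R3 at 1.1.2]
2. pair(k(k(b, p(pair(b, b))), pair(pair(b, k(b, k(a, pair(pair(b, a), pair(b, b))))), k(b, p(pair(b, b))))), b)  →  pair(k(a, pair(pair(b, k(b, k(a, pair(pair(b, a), pair(b, b))))), k(b, p(pair(b, b))))), b)   [R2 at 1.1]
3. pair(k(a, pair(pair(b, k(b, k(a, pair(pair(b, a), pair(b, b))))), k(b, p(pair(b, b))))), b)  →  pair(k(a, pair(pair(b, k(b, p(pair(b, b)))), k(b, p(pair(b, b))))), b)   [R3 at 1.2.1.2.2]
4. pair(k(a, pair(pair(b, k(b, p(pair(b, b)))), k(b, p(pair(b, b))))), b)  →  pair(k(a, pair(pair(b, a), k(b, p(pair(b, b))))), b)   [R2 at 1.2.1.2]
5. pair(k(a, pair(pair(b, a), k(b, p(pair(b, b))))), b)  →  pair(p(k(b, p(pair(b, b)))), b)   [R3 at 1]
6. pair(p(k(b, p(pair(b, b)))), b)  →  pair(p(a), b)   [R2 at 1.1]

yes — NF(t₁) = pair(p(a), b), NF(t₂) = pair(p(a), b)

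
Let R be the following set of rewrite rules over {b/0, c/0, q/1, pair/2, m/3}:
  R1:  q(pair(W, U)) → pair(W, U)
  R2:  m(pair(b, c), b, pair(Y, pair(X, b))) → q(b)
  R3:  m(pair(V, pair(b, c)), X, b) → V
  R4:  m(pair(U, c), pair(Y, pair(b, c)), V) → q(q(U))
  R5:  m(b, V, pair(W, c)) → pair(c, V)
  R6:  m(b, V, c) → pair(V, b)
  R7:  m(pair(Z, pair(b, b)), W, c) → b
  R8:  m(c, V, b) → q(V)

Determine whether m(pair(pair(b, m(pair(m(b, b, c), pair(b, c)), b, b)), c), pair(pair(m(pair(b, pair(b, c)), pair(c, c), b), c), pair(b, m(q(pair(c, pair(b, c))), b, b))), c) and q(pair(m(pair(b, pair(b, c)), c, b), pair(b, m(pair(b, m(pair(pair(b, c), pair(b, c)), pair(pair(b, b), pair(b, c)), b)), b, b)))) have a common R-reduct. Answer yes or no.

Reduce t₁ = m(pair(pair(b, m(pair(m(b, b, c), pair(b, c)), b, b)), c), pair(pair(m(pair(b, pair(b, c)), pair(c, c), b), c), pair(b, m(q(pair(c, pair(b, c))), b, b))), c):
1. m(pair(pair(b, m(pair(m(b, b, c), pair(b, c)), b, b)), c), pair(pair(m(pair(b, pair(b, c)), pair(c, c), b), c), pair(b, m(q(pair(c, pair(b, c))), b, b))), c)  →  m(pair(pair(b, m(b, b, c)), c), pair(pair(m(pair(b, pair(b, c)), pair(c, c), b), c), pair(b, m(q(pair(c, pair(b, c))), b, b))), c)   [R3 at 1.1.2]
2. m(pair(pair(b, m(b, b, c)), c), pair(pair(m(pair(b, pair(b, c)), pair(c, c), b), c), pair(b, m(q(pair(c, pair(b, c))), b, b))), c)  →  m(pair(pair(b, pair(b, b)), c), pair(pair(m(pair(b, pair(b, c)), pair(c, c), b), c), pair(b, m(q(pair(c, pair(b, c))), b, b))), c)   [R6 at 1.1.2]
3. m(pair(pair(b, pair(b, b)), c), pair(pair(m(pair(b, pair(b, c)), pair(c, c), b), c), pair(b, m(q(pair(c, pair(b, c))), b, b))), c)  →  m(pair(pair(b, pair(b, b)), c), pair(pair(b, c), pair(b, m(q(pair(c, pair(b, c))), b, b))), c)   [R3 at 2.1.1]
4. m(pair(pair(b, pair(b, b)), c), pair(pair(b, c), pair(b, m(q(pair(c, pair(b, c))), b, b))), c)  →  m(pair(pair(b, pair(b, b)), c), pair(pair(b, c), pair(b, m(pair(c, pair(b, c)), b, b))), c)   [R1 at 2.2.2.1]
5. m(pair(pair(b, pair(b, b)), c), pair(pair(b, c), pair(b, m(pair(c, pair(b, c)), b, b))), c)  →  m(pair(pair(b, pair(b, b)), c), pair(pair(b, c), pair(b, c)), c)   [R3 at 2.2.2]
6. m(pair(pair(b, pair(b, b)), c), pair(pair(b, c), pair(b, c)), c)  →  q(q(pair(b, pair(b, b))))   [R4 at ε]
7. q(q(pair(b, pair(b, b))))  →  q(pair(b, pair(b, b)))   [R1 at 1]
8. q(pair(b, pair(b, b)))  →  pair(b, pair(b, b))   [R1 at ε]

Reduce t₂ = q(pair(m(pair(b, pair(b, c)), c, b), pair(b, m(pair(b, m(pair(pair(b, c), pair(b, c)), pair(pair(b, b), pair(b, c)), b)), b, b)))):
1. q(pair(m(pair(b, pair(b, c)), c, b), pair(b, m(pair(b, m(pair(pair(b, c), pair(b, c)), pair(pair(b, b), pair(b, c)), b)), b, b))))  →  pair(m(pair(b, pair(b, c)), c, b), pair(b, m(pair(b, m(pair(pair(b, c), pair(b, c)), pair(pair(b, b), pair(b, c)), b)), b, b)))   [R1 at ε]
2. pair(m(pair(b, pair(b, c)), c, b), pair(b, m(pair(b, m(pair(pair(b, c), pair(b, c)), pair(pair(b, b), pair(b, c)), b)), b, b)))  →  pair(b, pair(b, m(pair(b, m(pair(pair(b, c), pair(b, c)), pair(pair(b, b), pair(b, c)), b)), b, b)))   [R3 at 1]
3. pair(b, pair(b, m(pair(b, m(pair(pair(b, c), pair(b, c)), pair(pair(b, b), pair(b, c)), b)), b, b)))  →  pair(b, pair(b, m(pair(b, pair(b, c)), b, b)))   [R3 at 2.2.1.2]
4. pair(b, pair(b, m(pair(b, pair(b, c)), b, b)))  →  pair(b, pair(b, b))   [R3 at 2.2]

yes — NF(t₁) = pair(b, pair(b, b)), NF(t₂) = pair(b, pair(b, b))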